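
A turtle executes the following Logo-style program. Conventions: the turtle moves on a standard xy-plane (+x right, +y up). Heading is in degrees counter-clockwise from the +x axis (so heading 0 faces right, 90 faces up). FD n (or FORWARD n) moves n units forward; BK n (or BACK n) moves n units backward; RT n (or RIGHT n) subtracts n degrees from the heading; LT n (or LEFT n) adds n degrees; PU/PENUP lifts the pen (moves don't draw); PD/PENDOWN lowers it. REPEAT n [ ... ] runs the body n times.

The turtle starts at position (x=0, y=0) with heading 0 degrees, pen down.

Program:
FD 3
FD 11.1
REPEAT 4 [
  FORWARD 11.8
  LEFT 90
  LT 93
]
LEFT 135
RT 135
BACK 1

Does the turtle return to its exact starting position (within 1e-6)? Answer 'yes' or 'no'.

Executing turtle program step by step:
Start: pos=(0,0), heading=0, pen down
FD 3: (0,0) -> (3,0) [heading=0, draw]
FD 11.1: (3,0) -> (14.1,0) [heading=0, draw]
REPEAT 4 [
  -- iteration 1/4 --
  FD 11.8: (14.1,0) -> (25.9,0) [heading=0, draw]
  LT 90: heading 0 -> 90
  LT 93: heading 90 -> 183
  -- iteration 2/4 --
  FD 11.8: (25.9,0) -> (14.116,-0.618) [heading=183, draw]
  LT 90: heading 183 -> 273
  LT 93: heading 273 -> 6
  -- iteration 3/4 --
  FD 11.8: (14.116,-0.618) -> (25.852,0.616) [heading=6, draw]
  LT 90: heading 6 -> 96
  LT 93: heading 96 -> 189
  -- iteration 4/4 --
  FD 11.8: (25.852,0.616) -> (14.197,-1.23) [heading=189, draw]
  LT 90: heading 189 -> 279
  LT 93: heading 279 -> 12
]
LT 135: heading 12 -> 147
RT 135: heading 147 -> 12
BK 1: (14.197,-1.23) -> (13.219,-1.438) [heading=12, draw]
Final: pos=(13.219,-1.438), heading=12, 7 segment(s) drawn

Start position: (0, 0)
Final position: (13.219, -1.438)
Distance = 13.297; >= 1e-6 -> NOT closed

Answer: no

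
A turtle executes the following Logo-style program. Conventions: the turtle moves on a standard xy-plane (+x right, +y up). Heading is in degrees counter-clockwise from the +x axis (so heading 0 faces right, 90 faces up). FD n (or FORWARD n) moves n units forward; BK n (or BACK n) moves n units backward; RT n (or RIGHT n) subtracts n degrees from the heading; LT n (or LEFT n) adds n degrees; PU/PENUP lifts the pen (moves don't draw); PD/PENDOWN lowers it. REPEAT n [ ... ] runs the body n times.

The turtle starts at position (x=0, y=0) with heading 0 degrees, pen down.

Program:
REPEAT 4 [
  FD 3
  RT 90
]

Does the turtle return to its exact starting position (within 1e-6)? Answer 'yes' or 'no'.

Answer: yes

Derivation:
Executing turtle program step by step:
Start: pos=(0,0), heading=0, pen down
REPEAT 4 [
  -- iteration 1/4 --
  FD 3: (0,0) -> (3,0) [heading=0, draw]
  RT 90: heading 0 -> 270
  -- iteration 2/4 --
  FD 3: (3,0) -> (3,-3) [heading=270, draw]
  RT 90: heading 270 -> 180
  -- iteration 3/4 --
  FD 3: (3,-3) -> (0,-3) [heading=180, draw]
  RT 90: heading 180 -> 90
  -- iteration 4/4 --
  FD 3: (0,-3) -> (0,0) [heading=90, draw]
  RT 90: heading 90 -> 0
]
Final: pos=(0,0), heading=0, 4 segment(s) drawn

Start position: (0, 0)
Final position: (0, 0)
Distance = 0; < 1e-6 -> CLOSED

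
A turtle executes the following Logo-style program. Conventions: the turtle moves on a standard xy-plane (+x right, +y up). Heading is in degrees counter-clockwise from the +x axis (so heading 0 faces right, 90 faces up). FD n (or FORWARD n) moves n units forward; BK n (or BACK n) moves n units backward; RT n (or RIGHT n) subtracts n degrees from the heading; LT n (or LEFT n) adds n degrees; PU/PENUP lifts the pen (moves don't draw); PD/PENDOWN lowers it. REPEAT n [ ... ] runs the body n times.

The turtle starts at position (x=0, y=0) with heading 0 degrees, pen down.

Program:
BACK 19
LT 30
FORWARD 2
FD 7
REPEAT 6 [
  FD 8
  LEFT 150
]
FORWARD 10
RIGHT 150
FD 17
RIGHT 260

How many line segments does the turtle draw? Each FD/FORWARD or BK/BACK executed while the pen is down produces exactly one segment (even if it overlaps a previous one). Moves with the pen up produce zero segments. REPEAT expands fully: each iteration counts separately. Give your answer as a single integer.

Answer: 11

Derivation:
Executing turtle program step by step:
Start: pos=(0,0), heading=0, pen down
BK 19: (0,0) -> (-19,0) [heading=0, draw]
LT 30: heading 0 -> 30
FD 2: (-19,0) -> (-17.268,1) [heading=30, draw]
FD 7: (-17.268,1) -> (-11.206,4.5) [heading=30, draw]
REPEAT 6 [
  -- iteration 1/6 --
  FD 8: (-11.206,4.5) -> (-4.278,8.5) [heading=30, draw]
  LT 150: heading 30 -> 180
  -- iteration 2/6 --
  FD 8: (-4.278,8.5) -> (-12.278,8.5) [heading=180, draw]
  LT 150: heading 180 -> 330
  -- iteration 3/6 --
  FD 8: (-12.278,8.5) -> (-5.349,4.5) [heading=330, draw]
  LT 150: heading 330 -> 120
  -- iteration 4/6 --
  FD 8: (-5.349,4.5) -> (-9.349,11.428) [heading=120, draw]
  LT 150: heading 120 -> 270
  -- iteration 5/6 --
  FD 8: (-9.349,11.428) -> (-9.349,3.428) [heading=270, draw]
  LT 150: heading 270 -> 60
  -- iteration 6/6 --
  FD 8: (-9.349,3.428) -> (-5.349,10.356) [heading=60, draw]
  LT 150: heading 60 -> 210
]
FD 10: (-5.349,10.356) -> (-14.01,5.356) [heading=210, draw]
RT 150: heading 210 -> 60
FD 17: (-14.01,5.356) -> (-5.51,20.079) [heading=60, draw]
RT 260: heading 60 -> 160
Final: pos=(-5.51,20.079), heading=160, 11 segment(s) drawn
Segments drawn: 11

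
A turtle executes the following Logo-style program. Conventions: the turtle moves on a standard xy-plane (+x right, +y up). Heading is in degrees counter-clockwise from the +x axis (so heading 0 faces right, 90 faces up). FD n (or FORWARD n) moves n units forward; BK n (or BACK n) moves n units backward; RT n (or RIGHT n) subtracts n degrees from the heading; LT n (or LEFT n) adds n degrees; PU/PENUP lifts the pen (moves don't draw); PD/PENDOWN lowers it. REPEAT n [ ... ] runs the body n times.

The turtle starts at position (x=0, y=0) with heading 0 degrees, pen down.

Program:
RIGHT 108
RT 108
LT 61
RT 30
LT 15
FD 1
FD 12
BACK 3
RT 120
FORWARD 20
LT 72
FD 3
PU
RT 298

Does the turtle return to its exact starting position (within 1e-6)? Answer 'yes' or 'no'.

Answer: no

Derivation:
Executing turtle program step by step:
Start: pos=(0,0), heading=0, pen down
RT 108: heading 0 -> 252
RT 108: heading 252 -> 144
LT 61: heading 144 -> 205
RT 30: heading 205 -> 175
LT 15: heading 175 -> 190
FD 1: (0,0) -> (-0.985,-0.174) [heading=190, draw]
FD 12: (-0.985,-0.174) -> (-12.803,-2.257) [heading=190, draw]
BK 3: (-12.803,-2.257) -> (-9.848,-1.736) [heading=190, draw]
RT 120: heading 190 -> 70
FD 20: (-9.848,-1.736) -> (-3.008,17.057) [heading=70, draw]
LT 72: heading 70 -> 142
FD 3: (-3.008,17.057) -> (-5.372,18.904) [heading=142, draw]
PU: pen up
RT 298: heading 142 -> 204
Final: pos=(-5.372,18.904), heading=204, 5 segment(s) drawn

Start position: (0, 0)
Final position: (-5.372, 18.904)
Distance = 19.653; >= 1e-6 -> NOT closed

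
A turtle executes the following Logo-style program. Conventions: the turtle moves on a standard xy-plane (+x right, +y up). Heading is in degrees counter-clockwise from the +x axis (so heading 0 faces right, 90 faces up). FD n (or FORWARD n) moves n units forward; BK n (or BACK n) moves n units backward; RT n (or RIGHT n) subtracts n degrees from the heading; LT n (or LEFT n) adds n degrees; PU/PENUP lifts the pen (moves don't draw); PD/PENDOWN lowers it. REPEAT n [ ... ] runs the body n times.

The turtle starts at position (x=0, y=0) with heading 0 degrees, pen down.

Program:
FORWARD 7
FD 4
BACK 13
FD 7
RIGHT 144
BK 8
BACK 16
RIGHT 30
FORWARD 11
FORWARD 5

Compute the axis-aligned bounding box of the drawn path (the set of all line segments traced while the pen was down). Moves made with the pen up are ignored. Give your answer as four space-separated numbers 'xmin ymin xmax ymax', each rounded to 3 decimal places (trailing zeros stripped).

Executing turtle program step by step:
Start: pos=(0,0), heading=0, pen down
FD 7: (0,0) -> (7,0) [heading=0, draw]
FD 4: (7,0) -> (11,0) [heading=0, draw]
BK 13: (11,0) -> (-2,0) [heading=0, draw]
FD 7: (-2,0) -> (5,0) [heading=0, draw]
RT 144: heading 0 -> 216
BK 8: (5,0) -> (11.472,4.702) [heading=216, draw]
BK 16: (11.472,4.702) -> (24.416,14.107) [heading=216, draw]
RT 30: heading 216 -> 186
FD 11: (24.416,14.107) -> (13.477,12.957) [heading=186, draw]
FD 5: (13.477,12.957) -> (8.504,12.434) [heading=186, draw]
Final: pos=(8.504,12.434), heading=186, 8 segment(s) drawn

Segment endpoints: x in {-2, 0, 5, 7, 8.504, 11, 11.472, 13.477, 24.416}, y in {0, 4.702, 12.434, 12.957, 14.107}
xmin=-2, ymin=0, xmax=24.416, ymax=14.107

Answer: -2 0 24.416 14.107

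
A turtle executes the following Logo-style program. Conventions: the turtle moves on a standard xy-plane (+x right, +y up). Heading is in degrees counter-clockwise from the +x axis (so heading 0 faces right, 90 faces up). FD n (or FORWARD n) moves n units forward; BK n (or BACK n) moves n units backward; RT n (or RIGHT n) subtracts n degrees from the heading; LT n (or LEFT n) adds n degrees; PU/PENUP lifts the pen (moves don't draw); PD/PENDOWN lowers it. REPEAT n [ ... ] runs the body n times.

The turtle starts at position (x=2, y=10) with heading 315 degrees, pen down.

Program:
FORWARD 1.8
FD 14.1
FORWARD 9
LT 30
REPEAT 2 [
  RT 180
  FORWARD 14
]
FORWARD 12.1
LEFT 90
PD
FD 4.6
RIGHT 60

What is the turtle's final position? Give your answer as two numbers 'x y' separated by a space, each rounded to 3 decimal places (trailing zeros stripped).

Answer: 32.485 -6.295

Derivation:
Executing turtle program step by step:
Start: pos=(2,10), heading=315, pen down
FD 1.8: (2,10) -> (3.273,8.727) [heading=315, draw]
FD 14.1: (3.273,8.727) -> (13.243,-1.243) [heading=315, draw]
FD 9: (13.243,-1.243) -> (19.607,-7.607) [heading=315, draw]
LT 30: heading 315 -> 345
REPEAT 2 [
  -- iteration 1/2 --
  RT 180: heading 345 -> 165
  FD 14: (19.607,-7.607) -> (6.084,-3.983) [heading=165, draw]
  -- iteration 2/2 --
  RT 180: heading 165 -> 345
  FD 14: (6.084,-3.983) -> (19.607,-7.607) [heading=345, draw]
]
FD 12.1: (19.607,-7.607) -> (31.295,-10.739) [heading=345, draw]
LT 90: heading 345 -> 75
PD: pen down
FD 4.6: (31.295,-10.739) -> (32.485,-6.295) [heading=75, draw]
RT 60: heading 75 -> 15
Final: pos=(32.485,-6.295), heading=15, 7 segment(s) drawn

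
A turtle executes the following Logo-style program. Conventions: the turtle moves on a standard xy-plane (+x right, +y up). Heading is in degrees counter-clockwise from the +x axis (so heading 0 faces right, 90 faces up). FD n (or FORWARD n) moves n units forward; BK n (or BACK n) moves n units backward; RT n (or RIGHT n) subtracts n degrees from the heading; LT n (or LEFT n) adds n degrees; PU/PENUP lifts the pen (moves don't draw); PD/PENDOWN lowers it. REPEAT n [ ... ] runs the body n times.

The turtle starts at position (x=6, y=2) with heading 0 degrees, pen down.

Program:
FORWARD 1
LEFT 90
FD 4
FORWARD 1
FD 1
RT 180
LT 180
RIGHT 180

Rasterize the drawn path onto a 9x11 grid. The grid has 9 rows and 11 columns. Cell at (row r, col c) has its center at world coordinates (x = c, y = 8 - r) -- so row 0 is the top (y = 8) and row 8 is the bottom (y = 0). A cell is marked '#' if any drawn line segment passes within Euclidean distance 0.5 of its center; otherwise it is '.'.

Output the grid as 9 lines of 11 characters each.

Segment 0: (6,2) -> (7,2)
Segment 1: (7,2) -> (7,6)
Segment 2: (7,6) -> (7,7)
Segment 3: (7,7) -> (7,8)

Answer: .......#...
.......#...
.......#...
.......#...
.......#...
.......#...
......##...
...........
...........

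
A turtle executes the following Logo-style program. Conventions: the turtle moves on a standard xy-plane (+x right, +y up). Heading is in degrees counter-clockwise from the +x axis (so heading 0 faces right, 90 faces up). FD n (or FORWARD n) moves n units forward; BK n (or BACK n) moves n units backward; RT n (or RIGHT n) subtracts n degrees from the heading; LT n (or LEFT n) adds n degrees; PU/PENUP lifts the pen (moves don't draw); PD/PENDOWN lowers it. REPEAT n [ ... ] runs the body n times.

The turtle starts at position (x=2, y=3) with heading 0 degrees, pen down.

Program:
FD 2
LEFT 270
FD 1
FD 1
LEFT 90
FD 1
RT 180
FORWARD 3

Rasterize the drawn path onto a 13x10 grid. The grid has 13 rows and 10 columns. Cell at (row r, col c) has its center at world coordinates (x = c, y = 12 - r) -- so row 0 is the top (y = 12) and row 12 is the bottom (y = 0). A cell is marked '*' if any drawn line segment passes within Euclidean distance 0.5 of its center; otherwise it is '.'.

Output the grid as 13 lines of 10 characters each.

Segment 0: (2,3) -> (4,3)
Segment 1: (4,3) -> (4,2)
Segment 2: (4,2) -> (4,1)
Segment 3: (4,1) -> (5,1)
Segment 4: (5,1) -> (2,1)

Answer: ..........
..........
..........
..........
..........
..........
..........
..........
..........
..***.....
....*.....
..****....
..........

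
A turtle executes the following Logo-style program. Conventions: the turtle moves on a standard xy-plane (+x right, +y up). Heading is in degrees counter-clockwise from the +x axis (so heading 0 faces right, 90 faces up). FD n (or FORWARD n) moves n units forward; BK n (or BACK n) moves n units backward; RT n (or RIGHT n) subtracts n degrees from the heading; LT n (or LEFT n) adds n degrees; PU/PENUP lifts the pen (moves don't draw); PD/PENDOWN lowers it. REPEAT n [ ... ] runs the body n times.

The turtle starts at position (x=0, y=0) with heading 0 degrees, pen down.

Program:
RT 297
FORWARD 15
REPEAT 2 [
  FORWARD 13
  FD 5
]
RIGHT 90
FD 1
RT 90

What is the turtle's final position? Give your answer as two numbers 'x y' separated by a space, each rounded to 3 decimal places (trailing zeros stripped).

Executing turtle program step by step:
Start: pos=(0,0), heading=0, pen down
RT 297: heading 0 -> 63
FD 15: (0,0) -> (6.81,13.365) [heading=63, draw]
REPEAT 2 [
  -- iteration 1/2 --
  FD 13: (6.81,13.365) -> (12.712,24.948) [heading=63, draw]
  FD 5: (12.712,24.948) -> (14.982,29.403) [heading=63, draw]
  -- iteration 2/2 --
  FD 13: (14.982,29.403) -> (20.884,40.986) [heading=63, draw]
  FD 5: (20.884,40.986) -> (23.154,45.441) [heading=63, draw]
]
RT 90: heading 63 -> 333
FD 1: (23.154,45.441) -> (24.045,44.987) [heading=333, draw]
RT 90: heading 333 -> 243
Final: pos=(24.045,44.987), heading=243, 6 segment(s) drawn

Answer: 24.045 44.987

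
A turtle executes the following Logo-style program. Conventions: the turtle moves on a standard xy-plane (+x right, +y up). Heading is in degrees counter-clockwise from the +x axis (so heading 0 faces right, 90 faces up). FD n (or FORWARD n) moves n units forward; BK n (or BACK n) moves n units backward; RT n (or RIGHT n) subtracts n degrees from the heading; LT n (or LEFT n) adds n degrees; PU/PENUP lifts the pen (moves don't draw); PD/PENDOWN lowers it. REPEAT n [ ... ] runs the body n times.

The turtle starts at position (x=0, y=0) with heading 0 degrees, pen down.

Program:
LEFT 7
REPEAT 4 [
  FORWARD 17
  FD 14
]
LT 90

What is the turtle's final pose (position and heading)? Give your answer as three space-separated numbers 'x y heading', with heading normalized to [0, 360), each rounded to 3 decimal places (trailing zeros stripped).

Executing turtle program step by step:
Start: pos=(0,0), heading=0, pen down
LT 7: heading 0 -> 7
REPEAT 4 [
  -- iteration 1/4 --
  FD 17: (0,0) -> (16.873,2.072) [heading=7, draw]
  FD 14: (16.873,2.072) -> (30.769,3.778) [heading=7, draw]
  -- iteration 2/4 --
  FD 17: (30.769,3.778) -> (47.642,5.85) [heading=7, draw]
  FD 14: (47.642,5.85) -> (61.538,7.556) [heading=7, draw]
  -- iteration 3/4 --
  FD 17: (61.538,7.556) -> (78.411,9.628) [heading=7, draw]
  FD 14: (78.411,9.628) -> (92.307,11.334) [heading=7, draw]
  -- iteration 4/4 --
  FD 17: (92.307,11.334) -> (109.18,13.406) [heading=7, draw]
  FD 14: (109.18,13.406) -> (123.076,15.112) [heading=7, draw]
]
LT 90: heading 7 -> 97
Final: pos=(123.076,15.112), heading=97, 8 segment(s) drawn

Answer: 123.076 15.112 97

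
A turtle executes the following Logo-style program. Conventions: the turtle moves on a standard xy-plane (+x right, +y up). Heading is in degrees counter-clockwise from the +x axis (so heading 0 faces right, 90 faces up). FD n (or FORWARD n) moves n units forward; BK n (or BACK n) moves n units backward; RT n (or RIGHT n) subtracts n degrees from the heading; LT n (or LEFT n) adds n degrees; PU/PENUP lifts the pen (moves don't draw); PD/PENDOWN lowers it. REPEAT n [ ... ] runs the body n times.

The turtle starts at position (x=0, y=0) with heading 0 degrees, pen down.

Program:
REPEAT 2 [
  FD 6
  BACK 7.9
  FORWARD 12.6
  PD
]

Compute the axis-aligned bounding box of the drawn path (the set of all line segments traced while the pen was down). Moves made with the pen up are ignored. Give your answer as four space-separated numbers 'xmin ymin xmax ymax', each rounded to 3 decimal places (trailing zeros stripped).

Answer: -1.9 0 21.4 0

Derivation:
Executing turtle program step by step:
Start: pos=(0,0), heading=0, pen down
REPEAT 2 [
  -- iteration 1/2 --
  FD 6: (0,0) -> (6,0) [heading=0, draw]
  BK 7.9: (6,0) -> (-1.9,0) [heading=0, draw]
  FD 12.6: (-1.9,0) -> (10.7,0) [heading=0, draw]
  PD: pen down
  -- iteration 2/2 --
  FD 6: (10.7,0) -> (16.7,0) [heading=0, draw]
  BK 7.9: (16.7,0) -> (8.8,0) [heading=0, draw]
  FD 12.6: (8.8,0) -> (21.4,0) [heading=0, draw]
  PD: pen down
]
Final: pos=(21.4,0), heading=0, 6 segment(s) drawn

Segment endpoints: x in {-1.9, 0, 6, 8.8, 10.7, 16.7, 21.4}, y in {0}
xmin=-1.9, ymin=0, xmax=21.4, ymax=0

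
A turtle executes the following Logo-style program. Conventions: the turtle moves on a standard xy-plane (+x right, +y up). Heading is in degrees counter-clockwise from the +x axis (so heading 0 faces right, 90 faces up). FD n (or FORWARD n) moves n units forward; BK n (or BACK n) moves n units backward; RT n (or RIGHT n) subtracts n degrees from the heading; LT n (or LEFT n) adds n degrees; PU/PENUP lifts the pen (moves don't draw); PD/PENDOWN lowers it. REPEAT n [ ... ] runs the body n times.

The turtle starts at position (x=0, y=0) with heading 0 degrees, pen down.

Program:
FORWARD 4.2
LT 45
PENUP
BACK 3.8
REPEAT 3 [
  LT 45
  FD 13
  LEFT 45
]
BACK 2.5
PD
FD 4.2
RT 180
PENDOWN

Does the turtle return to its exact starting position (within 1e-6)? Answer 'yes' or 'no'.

Executing turtle program step by step:
Start: pos=(0,0), heading=0, pen down
FD 4.2: (0,0) -> (4.2,0) [heading=0, draw]
LT 45: heading 0 -> 45
PU: pen up
BK 3.8: (4.2,0) -> (1.513,-2.687) [heading=45, move]
REPEAT 3 [
  -- iteration 1/3 --
  LT 45: heading 45 -> 90
  FD 13: (1.513,-2.687) -> (1.513,10.313) [heading=90, move]
  LT 45: heading 90 -> 135
  -- iteration 2/3 --
  LT 45: heading 135 -> 180
  FD 13: (1.513,10.313) -> (-11.487,10.313) [heading=180, move]
  LT 45: heading 180 -> 225
  -- iteration 3/3 --
  LT 45: heading 225 -> 270
  FD 13: (-11.487,10.313) -> (-11.487,-2.687) [heading=270, move]
  LT 45: heading 270 -> 315
]
BK 2.5: (-11.487,-2.687) -> (-13.255,-0.919) [heading=315, move]
PD: pen down
FD 4.2: (-13.255,-0.919) -> (-10.285,-3.889) [heading=315, draw]
RT 180: heading 315 -> 135
PD: pen down
Final: pos=(-10.285,-3.889), heading=135, 2 segment(s) drawn

Start position: (0, 0)
Final position: (-10.285, -3.889)
Distance = 10.996; >= 1e-6 -> NOT closed

Answer: no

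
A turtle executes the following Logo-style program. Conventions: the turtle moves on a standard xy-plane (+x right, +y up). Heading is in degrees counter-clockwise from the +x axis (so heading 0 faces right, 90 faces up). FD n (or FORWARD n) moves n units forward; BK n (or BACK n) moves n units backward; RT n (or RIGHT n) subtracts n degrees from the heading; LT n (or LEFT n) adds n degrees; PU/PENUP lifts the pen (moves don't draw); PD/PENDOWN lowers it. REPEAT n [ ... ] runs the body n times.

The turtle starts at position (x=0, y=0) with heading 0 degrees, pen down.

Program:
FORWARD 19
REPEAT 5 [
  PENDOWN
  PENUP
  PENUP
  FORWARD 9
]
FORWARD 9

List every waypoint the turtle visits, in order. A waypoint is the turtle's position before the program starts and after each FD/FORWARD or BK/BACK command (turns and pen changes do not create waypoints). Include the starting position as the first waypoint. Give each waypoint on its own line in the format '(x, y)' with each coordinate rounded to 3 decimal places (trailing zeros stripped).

Answer: (0, 0)
(19, 0)
(28, 0)
(37, 0)
(46, 0)
(55, 0)
(64, 0)
(73, 0)

Derivation:
Executing turtle program step by step:
Start: pos=(0,0), heading=0, pen down
FD 19: (0,0) -> (19,0) [heading=0, draw]
REPEAT 5 [
  -- iteration 1/5 --
  PD: pen down
  PU: pen up
  PU: pen up
  FD 9: (19,0) -> (28,0) [heading=0, move]
  -- iteration 2/5 --
  PD: pen down
  PU: pen up
  PU: pen up
  FD 9: (28,0) -> (37,0) [heading=0, move]
  -- iteration 3/5 --
  PD: pen down
  PU: pen up
  PU: pen up
  FD 9: (37,0) -> (46,0) [heading=0, move]
  -- iteration 4/5 --
  PD: pen down
  PU: pen up
  PU: pen up
  FD 9: (46,0) -> (55,0) [heading=0, move]
  -- iteration 5/5 --
  PD: pen down
  PU: pen up
  PU: pen up
  FD 9: (55,0) -> (64,0) [heading=0, move]
]
FD 9: (64,0) -> (73,0) [heading=0, move]
Final: pos=(73,0), heading=0, 1 segment(s) drawn
Waypoints (8 total):
(0, 0)
(19, 0)
(28, 0)
(37, 0)
(46, 0)
(55, 0)
(64, 0)
(73, 0)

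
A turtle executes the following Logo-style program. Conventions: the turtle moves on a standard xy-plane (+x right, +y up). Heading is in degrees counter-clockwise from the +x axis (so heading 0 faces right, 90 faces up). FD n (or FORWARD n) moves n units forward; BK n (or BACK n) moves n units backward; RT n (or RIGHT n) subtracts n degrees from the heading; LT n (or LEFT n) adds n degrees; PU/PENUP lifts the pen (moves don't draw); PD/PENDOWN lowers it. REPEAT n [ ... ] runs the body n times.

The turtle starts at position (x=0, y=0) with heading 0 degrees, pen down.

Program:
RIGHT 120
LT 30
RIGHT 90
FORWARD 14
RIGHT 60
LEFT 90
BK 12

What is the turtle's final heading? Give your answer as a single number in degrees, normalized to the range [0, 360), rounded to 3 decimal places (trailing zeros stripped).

Executing turtle program step by step:
Start: pos=(0,0), heading=0, pen down
RT 120: heading 0 -> 240
LT 30: heading 240 -> 270
RT 90: heading 270 -> 180
FD 14: (0,0) -> (-14,0) [heading=180, draw]
RT 60: heading 180 -> 120
LT 90: heading 120 -> 210
BK 12: (-14,0) -> (-3.608,6) [heading=210, draw]
Final: pos=(-3.608,6), heading=210, 2 segment(s) drawn

Answer: 210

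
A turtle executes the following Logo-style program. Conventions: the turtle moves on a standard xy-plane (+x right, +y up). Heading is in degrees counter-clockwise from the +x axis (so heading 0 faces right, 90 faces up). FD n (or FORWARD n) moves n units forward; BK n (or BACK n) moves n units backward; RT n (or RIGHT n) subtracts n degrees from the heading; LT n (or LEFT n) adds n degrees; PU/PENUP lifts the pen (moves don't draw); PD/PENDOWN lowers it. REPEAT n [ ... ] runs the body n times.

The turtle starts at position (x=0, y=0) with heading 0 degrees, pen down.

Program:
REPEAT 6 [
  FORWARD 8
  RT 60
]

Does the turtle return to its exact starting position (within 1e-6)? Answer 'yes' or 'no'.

Executing turtle program step by step:
Start: pos=(0,0), heading=0, pen down
REPEAT 6 [
  -- iteration 1/6 --
  FD 8: (0,0) -> (8,0) [heading=0, draw]
  RT 60: heading 0 -> 300
  -- iteration 2/6 --
  FD 8: (8,0) -> (12,-6.928) [heading=300, draw]
  RT 60: heading 300 -> 240
  -- iteration 3/6 --
  FD 8: (12,-6.928) -> (8,-13.856) [heading=240, draw]
  RT 60: heading 240 -> 180
  -- iteration 4/6 --
  FD 8: (8,-13.856) -> (0,-13.856) [heading=180, draw]
  RT 60: heading 180 -> 120
  -- iteration 5/6 --
  FD 8: (0,-13.856) -> (-4,-6.928) [heading=120, draw]
  RT 60: heading 120 -> 60
  -- iteration 6/6 --
  FD 8: (-4,-6.928) -> (0,0) [heading=60, draw]
  RT 60: heading 60 -> 0
]
Final: pos=(0,0), heading=0, 6 segment(s) drawn

Start position: (0, 0)
Final position: (0, 0)
Distance = 0; < 1e-6 -> CLOSED

Answer: yes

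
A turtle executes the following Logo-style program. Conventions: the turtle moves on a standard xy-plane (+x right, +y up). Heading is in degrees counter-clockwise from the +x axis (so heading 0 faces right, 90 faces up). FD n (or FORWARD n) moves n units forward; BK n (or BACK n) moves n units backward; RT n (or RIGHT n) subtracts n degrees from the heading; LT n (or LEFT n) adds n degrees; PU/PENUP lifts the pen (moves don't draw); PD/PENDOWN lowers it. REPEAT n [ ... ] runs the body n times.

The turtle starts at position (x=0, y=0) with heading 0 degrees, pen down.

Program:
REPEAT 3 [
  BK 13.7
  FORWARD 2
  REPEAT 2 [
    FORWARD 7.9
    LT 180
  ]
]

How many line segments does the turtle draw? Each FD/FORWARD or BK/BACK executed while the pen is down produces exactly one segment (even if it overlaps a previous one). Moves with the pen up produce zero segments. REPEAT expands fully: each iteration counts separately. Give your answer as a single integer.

Executing turtle program step by step:
Start: pos=(0,0), heading=0, pen down
REPEAT 3 [
  -- iteration 1/3 --
  BK 13.7: (0,0) -> (-13.7,0) [heading=0, draw]
  FD 2: (-13.7,0) -> (-11.7,0) [heading=0, draw]
  REPEAT 2 [
    -- iteration 1/2 --
    FD 7.9: (-11.7,0) -> (-3.8,0) [heading=0, draw]
    LT 180: heading 0 -> 180
    -- iteration 2/2 --
    FD 7.9: (-3.8,0) -> (-11.7,0) [heading=180, draw]
    LT 180: heading 180 -> 0
  ]
  -- iteration 2/3 --
  BK 13.7: (-11.7,0) -> (-25.4,0) [heading=0, draw]
  FD 2: (-25.4,0) -> (-23.4,0) [heading=0, draw]
  REPEAT 2 [
    -- iteration 1/2 --
    FD 7.9: (-23.4,0) -> (-15.5,0) [heading=0, draw]
    LT 180: heading 0 -> 180
    -- iteration 2/2 --
    FD 7.9: (-15.5,0) -> (-23.4,0) [heading=180, draw]
    LT 180: heading 180 -> 0
  ]
  -- iteration 3/3 --
  BK 13.7: (-23.4,0) -> (-37.1,0) [heading=0, draw]
  FD 2: (-37.1,0) -> (-35.1,0) [heading=0, draw]
  REPEAT 2 [
    -- iteration 1/2 --
    FD 7.9: (-35.1,0) -> (-27.2,0) [heading=0, draw]
    LT 180: heading 0 -> 180
    -- iteration 2/2 --
    FD 7.9: (-27.2,0) -> (-35.1,0) [heading=180, draw]
    LT 180: heading 180 -> 0
  ]
]
Final: pos=(-35.1,0), heading=0, 12 segment(s) drawn
Segments drawn: 12

Answer: 12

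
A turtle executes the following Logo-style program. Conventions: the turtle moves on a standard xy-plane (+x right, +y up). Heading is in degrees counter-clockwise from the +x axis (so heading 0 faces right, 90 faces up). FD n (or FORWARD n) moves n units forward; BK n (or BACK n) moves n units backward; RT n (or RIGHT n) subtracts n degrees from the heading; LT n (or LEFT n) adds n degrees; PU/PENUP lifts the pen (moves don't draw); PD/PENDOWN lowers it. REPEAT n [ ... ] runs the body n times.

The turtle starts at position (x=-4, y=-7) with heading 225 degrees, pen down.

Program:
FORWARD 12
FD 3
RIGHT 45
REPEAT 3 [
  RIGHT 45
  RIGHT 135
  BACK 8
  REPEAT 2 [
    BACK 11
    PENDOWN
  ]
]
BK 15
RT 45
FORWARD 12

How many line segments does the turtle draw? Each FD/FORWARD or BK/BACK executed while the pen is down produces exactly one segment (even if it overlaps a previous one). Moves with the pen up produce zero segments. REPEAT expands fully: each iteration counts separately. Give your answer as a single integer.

Executing turtle program step by step:
Start: pos=(-4,-7), heading=225, pen down
FD 12: (-4,-7) -> (-12.485,-15.485) [heading=225, draw]
FD 3: (-12.485,-15.485) -> (-14.607,-17.607) [heading=225, draw]
RT 45: heading 225 -> 180
REPEAT 3 [
  -- iteration 1/3 --
  RT 45: heading 180 -> 135
  RT 135: heading 135 -> 0
  BK 8: (-14.607,-17.607) -> (-22.607,-17.607) [heading=0, draw]
  REPEAT 2 [
    -- iteration 1/2 --
    BK 11: (-22.607,-17.607) -> (-33.607,-17.607) [heading=0, draw]
    PD: pen down
    -- iteration 2/2 --
    BK 11: (-33.607,-17.607) -> (-44.607,-17.607) [heading=0, draw]
    PD: pen down
  ]
  -- iteration 2/3 --
  RT 45: heading 0 -> 315
  RT 135: heading 315 -> 180
  BK 8: (-44.607,-17.607) -> (-36.607,-17.607) [heading=180, draw]
  REPEAT 2 [
    -- iteration 1/2 --
    BK 11: (-36.607,-17.607) -> (-25.607,-17.607) [heading=180, draw]
    PD: pen down
    -- iteration 2/2 --
    BK 11: (-25.607,-17.607) -> (-14.607,-17.607) [heading=180, draw]
    PD: pen down
  ]
  -- iteration 3/3 --
  RT 45: heading 180 -> 135
  RT 135: heading 135 -> 0
  BK 8: (-14.607,-17.607) -> (-22.607,-17.607) [heading=0, draw]
  REPEAT 2 [
    -- iteration 1/2 --
    BK 11: (-22.607,-17.607) -> (-33.607,-17.607) [heading=0, draw]
    PD: pen down
    -- iteration 2/2 --
    BK 11: (-33.607,-17.607) -> (-44.607,-17.607) [heading=0, draw]
    PD: pen down
  ]
]
BK 15: (-44.607,-17.607) -> (-59.607,-17.607) [heading=0, draw]
RT 45: heading 0 -> 315
FD 12: (-59.607,-17.607) -> (-51.121,-26.092) [heading=315, draw]
Final: pos=(-51.121,-26.092), heading=315, 13 segment(s) drawn
Segments drawn: 13

Answer: 13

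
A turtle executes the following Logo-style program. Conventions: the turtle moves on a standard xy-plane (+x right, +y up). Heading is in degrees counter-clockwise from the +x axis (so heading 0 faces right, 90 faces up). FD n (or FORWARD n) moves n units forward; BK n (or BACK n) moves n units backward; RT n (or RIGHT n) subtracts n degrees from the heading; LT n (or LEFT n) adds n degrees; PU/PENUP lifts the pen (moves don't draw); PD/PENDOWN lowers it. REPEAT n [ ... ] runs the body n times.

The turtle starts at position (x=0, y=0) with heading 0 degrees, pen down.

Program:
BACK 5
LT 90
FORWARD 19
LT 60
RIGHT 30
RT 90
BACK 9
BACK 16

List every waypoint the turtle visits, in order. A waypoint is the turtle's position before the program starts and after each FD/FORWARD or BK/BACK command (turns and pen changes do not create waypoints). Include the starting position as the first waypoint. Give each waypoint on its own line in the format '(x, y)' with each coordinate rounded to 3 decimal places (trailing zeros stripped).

Answer: (0, 0)
(-5, 0)
(-5, 19)
(-12.794, 14.5)
(-26.651, 6.5)

Derivation:
Executing turtle program step by step:
Start: pos=(0,0), heading=0, pen down
BK 5: (0,0) -> (-5,0) [heading=0, draw]
LT 90: heading 0 -> 90
FD 19: (-5,0) -> (-5,19) [heading=90, draw]
LT 60: heading 90 -> 150
RT 30: heading 150 -> 120
RT 90: heading 120 -> 30
BK 9: (-5,19) -> (-12.794,14.5) [heading=30, draw]
BK 16: (-12.794,14.5) -> (-26.651,6.5) [heading=30, draw]
Final: pos=(-26.651,6.5), heading=30, 4 segment(s) drawn
Waypoints (5 total):
(0, 0)
(-5, 0)
(-5, 19)
(-12.794, 14.5)
(-26.651, 6.5)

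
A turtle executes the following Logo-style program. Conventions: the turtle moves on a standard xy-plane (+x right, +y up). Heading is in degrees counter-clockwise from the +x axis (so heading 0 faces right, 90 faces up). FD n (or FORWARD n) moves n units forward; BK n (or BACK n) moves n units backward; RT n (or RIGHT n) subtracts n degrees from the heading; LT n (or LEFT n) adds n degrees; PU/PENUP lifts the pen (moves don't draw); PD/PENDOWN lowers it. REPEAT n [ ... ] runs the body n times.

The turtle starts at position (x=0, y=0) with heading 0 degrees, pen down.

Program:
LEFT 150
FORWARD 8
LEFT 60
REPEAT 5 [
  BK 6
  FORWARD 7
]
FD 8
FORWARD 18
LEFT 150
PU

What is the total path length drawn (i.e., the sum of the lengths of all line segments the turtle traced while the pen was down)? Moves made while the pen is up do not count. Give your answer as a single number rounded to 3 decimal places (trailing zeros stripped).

Answer: 99

Derivation:
Executing turtle program step by step:
Start: pos=(0,0), heading=0, pen down
LT 150: heading 0 -> 150
FD 8: (0,0) -> (-6.928,4) [heading=150, draw]
LT 60: heading 150 -> 210
REPEAT 5 [
  -- iteration 1/5 --
  BK 6: (-6.928,4) -> (-1.732,7) [heading=210, draw]
  FD 7: (-1.732,7) -> (-7.794,3.5) [heading=210, draw]
  -- iteration 2/5 --
  BK 6: (-7.794,3.5) -> (-2.598,6.5) [heading=210, draw]
  FD 7: (-2.598,6.5) -> (-8.66,3) [heading=210, draw]
  -- iteration 3/5 --
  BK 6: (-8.66,3) -> (-3.464,6) [heading=210, draw]
  FD 7: (-3.464,6) -> (-9.526,2.5) [heading=210, draw]
  -- iteration 4/5 --
  BK 6: (-9.526,2.5) -> (-4.33,5.5) [heading=210, draw]
  FD 7: (-4.33,5.5) -> (-10.392,2) [heading=210, draw]
  -- iteration 5/5 --
  BK 6: (-10.392,2) -> (-5.196,5) [heading=210, draw]
  FD 7: (-5.196,5) -> (-11.258,1.5) [heading=210, draw]
]
FD 8: (-11.258,1.5) -> (-18.187,-2.5) [heading=210, draw]
FD 18: (-18.187,-2.5) -> (-33.775,-11.5) [heading=210, draw]
LT 150: heading 210 -> 0
PU: pen up
Final: pos=(-33.775,-11.5), heading=0, 13 segment(s) drawn

Segment lengths:
  seg 1: (0,0) -> (-6.928,4), length = 8
  seg 2: (-6.928,4) -> (-1.732,7), length = 6
  seg 3: (-1.732,7) -> (-7.794,3.5), length = 7
  seg 4: (-7.794,3.5) -> (-2.598,6.5), length = 6
  seg 5: (-2.598,6.5) -> (-8.66,3), length = 7
  seg 6: (-8.66,3) -> (-3.464,6), length = 6
  seg 7: (-3.464,6) -> (-9.526,2.5), length = 7
  seg 8: (-9.526,2.5) -> (-4.33,5.5), length = 6
  seg 9: (-4.33,5.5) -> (-10.392,2), length = 7
  seg 10: (-10.392,2) -> (-5.196,5), length = 6
  seg 11: (-5.196,5) -> (-11.258,1.5), length = 7
  seg 12: (-11.258,1.5) -> (-18.187,-2.5), length = 8
  seg 13: (-18.187,-2.5) -> (-33.775,-11.5), length = 18
Total = 99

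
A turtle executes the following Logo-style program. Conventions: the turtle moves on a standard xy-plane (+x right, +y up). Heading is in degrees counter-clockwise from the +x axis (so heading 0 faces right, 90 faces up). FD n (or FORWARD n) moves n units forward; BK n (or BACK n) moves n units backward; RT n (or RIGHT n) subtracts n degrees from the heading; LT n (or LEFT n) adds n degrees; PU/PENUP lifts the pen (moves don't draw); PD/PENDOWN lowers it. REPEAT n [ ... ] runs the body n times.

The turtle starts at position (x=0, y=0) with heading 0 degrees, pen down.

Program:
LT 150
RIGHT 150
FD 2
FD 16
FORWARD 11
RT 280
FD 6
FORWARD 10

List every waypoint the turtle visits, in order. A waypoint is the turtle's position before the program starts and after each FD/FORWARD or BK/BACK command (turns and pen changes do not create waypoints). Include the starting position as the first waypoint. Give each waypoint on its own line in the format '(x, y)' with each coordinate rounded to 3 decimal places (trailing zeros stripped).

Answer: (0, 0)
(2, 0)
(18, 0)
(29, 0)
(30.042, 5.909)
(31.778, 15.757)

Derivation:
Executing turtle program step by step:
Start: pos=(0,0), heading=0, pen down
LT 150: heading 0 -> 150
RT 150: heading 150 -> 0
FD 2: (0,0) -> (2,0) [heading=0, draw]
FD 16: (2,0) -> (18,0) [heading=0, draw]
FD 11: (18,0) -> (29,0) [heading=0, draw]
RT 280: heading 0 -> 80
FD 6: (29,0) -> (30.042,5.909) [heading=80, draw]
FD 10: (30.042,5.909) -> (31.778,15.757) [heading=80, draw]
Final: pos=(31.778,15.757), heading=80, 5 segment(s) drawn
Waypoints (6 total):
(0, 0)
(2, 0)
(18, 0)
(29, 0)
(30.042, 5.909)
(31.778, 15.757)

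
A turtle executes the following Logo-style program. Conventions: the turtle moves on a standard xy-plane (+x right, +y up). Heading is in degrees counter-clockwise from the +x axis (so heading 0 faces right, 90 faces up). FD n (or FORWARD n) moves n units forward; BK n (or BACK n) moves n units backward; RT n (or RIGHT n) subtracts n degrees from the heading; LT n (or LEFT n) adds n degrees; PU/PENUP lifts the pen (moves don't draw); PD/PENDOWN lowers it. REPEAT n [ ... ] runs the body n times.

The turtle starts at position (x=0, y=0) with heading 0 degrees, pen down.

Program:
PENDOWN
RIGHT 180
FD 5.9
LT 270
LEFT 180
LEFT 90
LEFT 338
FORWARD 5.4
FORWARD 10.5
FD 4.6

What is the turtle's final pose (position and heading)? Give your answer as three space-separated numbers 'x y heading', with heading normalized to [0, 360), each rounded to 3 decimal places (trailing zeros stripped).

Executing turtle program step by step:
Start: pos=(0,0), heading=0, pen down
PD: pen down
RT 180: heading 0 -> 180
FD 5.9: (0,0) -> (-5.9,0) [heading=180, draw]
LT 270: heading 180 -> 90
LT 180: heading 90 -> 270
LT 90: heading 270 -> 0
LT 338: heading 0 -> 338
FD 5.4: (-5.9,0) -> (-0.893,-2.023) [heading=338, draw]
FD 10.5: (-0.893,-2.023) -> (8.842,-5.956) [heading=338, draw]
FD 4.6: (8.842,-5.956) -> (13.107,-7.679) [heading=338, draw]
Final: pos=(13.107,-7.679), heading=338, 4 segment(s) drawn

Answer: 13.107 -7.679 338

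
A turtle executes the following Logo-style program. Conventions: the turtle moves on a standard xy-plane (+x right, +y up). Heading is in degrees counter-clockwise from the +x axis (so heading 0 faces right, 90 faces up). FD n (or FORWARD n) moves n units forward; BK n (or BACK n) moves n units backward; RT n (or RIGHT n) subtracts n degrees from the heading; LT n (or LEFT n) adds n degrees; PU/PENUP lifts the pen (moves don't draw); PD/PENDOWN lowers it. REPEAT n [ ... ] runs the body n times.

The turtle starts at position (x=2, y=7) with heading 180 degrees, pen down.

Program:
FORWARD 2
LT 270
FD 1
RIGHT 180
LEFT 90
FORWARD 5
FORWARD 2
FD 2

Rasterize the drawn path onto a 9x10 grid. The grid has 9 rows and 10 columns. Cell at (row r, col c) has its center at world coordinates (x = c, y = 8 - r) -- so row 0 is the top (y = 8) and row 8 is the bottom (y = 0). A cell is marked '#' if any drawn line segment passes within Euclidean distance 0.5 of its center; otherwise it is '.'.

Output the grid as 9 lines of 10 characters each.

Segment 0: (2,7) -> (0,7)
Segment 1: (0,7) -> (0,8)
Segment 2: (0,8) -> (5,8)
Segment 3: (5,8) -> (7,8)
Segment 4: (7,8) -> (9,8)

Answer: ##########
###.......
..........
..........
..........
..........
..........
..........
..........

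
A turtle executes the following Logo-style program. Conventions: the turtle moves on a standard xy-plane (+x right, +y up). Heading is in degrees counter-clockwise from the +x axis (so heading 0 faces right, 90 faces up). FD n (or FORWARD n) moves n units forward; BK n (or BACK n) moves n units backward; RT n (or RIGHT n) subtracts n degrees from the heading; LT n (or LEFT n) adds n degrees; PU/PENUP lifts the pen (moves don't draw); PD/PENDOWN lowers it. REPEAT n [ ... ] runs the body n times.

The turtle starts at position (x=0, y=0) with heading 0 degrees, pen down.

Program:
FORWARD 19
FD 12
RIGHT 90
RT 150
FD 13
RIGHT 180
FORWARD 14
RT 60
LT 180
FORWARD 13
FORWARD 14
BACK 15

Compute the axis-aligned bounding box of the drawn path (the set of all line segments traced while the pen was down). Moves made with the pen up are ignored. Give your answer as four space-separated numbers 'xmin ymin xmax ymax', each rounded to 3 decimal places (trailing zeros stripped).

Answer: 0 -0.866 45 22.517

Derivation:
Executing turtle program step by step:
Start: pos=(0,0), heading=0, pen down
FD 19: (0,0) -> (19,0) [heading=0, draw]
FD 12: (19,0) -> (31,0) [heading=0, draw]
RT 90: heading 0 -> 270
RT 150: heading 270 -> 120
FD 13: (31,0) -> (24.5,11.258) [heading=120, draw]
RT 180: heading 120 -> 300
FD 14: (24.5,11.258) -> (31.5,-0.866) [heading=300, draw]
RT 60: heading 300 -> 240
LT 180: heading 240 -> 60
FD 13: (31.5,-0.866) -> (38,10.392) [heading=60, draw]
FD 14: (38,10.392) -> (45,22.517) [heading=60, draw]
BK 15: (45,22.517) -> (37.5,9.526) [heading=60, draw]
Final: pos=(37.5,9.526), heading=60, 7 segment(s) drawn

Segment endpoints: x in {0, 19, 24.5, 31, 31.5, 37.5, 38, 45}, y in {-0.866, 0, 9.526, 10.392, 11.258, 22.517}
xmin=0, ymin=-0.866, xmax=45, ymax=22.517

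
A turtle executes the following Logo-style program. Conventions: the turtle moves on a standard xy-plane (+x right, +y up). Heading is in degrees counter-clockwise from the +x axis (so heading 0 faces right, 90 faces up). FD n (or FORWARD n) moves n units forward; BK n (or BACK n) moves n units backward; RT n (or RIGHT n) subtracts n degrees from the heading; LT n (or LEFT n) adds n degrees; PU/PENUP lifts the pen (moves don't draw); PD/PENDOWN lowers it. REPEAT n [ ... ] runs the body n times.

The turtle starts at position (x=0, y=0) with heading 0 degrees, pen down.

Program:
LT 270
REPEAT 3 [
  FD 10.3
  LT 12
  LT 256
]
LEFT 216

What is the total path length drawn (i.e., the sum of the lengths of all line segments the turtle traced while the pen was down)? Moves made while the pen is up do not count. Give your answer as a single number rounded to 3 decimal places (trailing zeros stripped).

Executing turtle program step by step:
Start: pos=(0,0), heading=0, pen down
LT 270: heading 0 -> 270
REPEAT 3 [
  -- iteration 1/3 --
  FD 10.3: (0,0) -> (0,-10.3) [heading=270, draw]
  LT 12: heading 270 -> 282
  LT 256: heading 282 -> 178
  -- iteration 2/3 --
  FD 10.3: (0,-10.3) -> (-10.294,-9.941) [heading=178, draw]
  LT 12: heading 178 -> 190
  LT 256: heading 190 -> 86
  -- iteration 3/3 --
  FD 10.3: (-10.294,-9.941) -> (-9.575,0.334) [heading=86, draw]
  LT 12: heading 86 -> 98
  LT 256: heading 98 -> 354
]
LT 216: heading 354 -> 210
Final: pos=(-9.575,0.334), heading=210, 3 segment(s) drawn

Segment lengths:
  seg 1: (0,0) -> (0,-10.3), length = 10.3
  seg 2: (0,-10.3) -> (-10.294,-9.941), length = 10.3
  seg 3: (-10.294,-9.941) -> (-9.575,0.334), length = 10.3
Total = 30.9

Answer: 30.9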